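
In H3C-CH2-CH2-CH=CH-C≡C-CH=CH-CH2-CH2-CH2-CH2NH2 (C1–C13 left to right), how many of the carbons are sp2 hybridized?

C1: sp3
C2: sp3
C3: sp3
C4: sp2 ✓
C5: sp2 ✓
C6: sp
C7: sp
C8: sp2 ✓
C9: sp2 ✓
C10: sp3
C11: sp3
C12: sp3
C13: sp3
C4, C5, C8, C9 → 4 sp2 carbons.

4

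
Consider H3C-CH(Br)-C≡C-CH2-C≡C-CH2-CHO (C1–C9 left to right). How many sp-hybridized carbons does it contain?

4

C1: sp3
C2: sp3
C3: sp ✓
C4: sp ✓
C5: sp3
C6: sp ✓
C7: sp ✓
C8: sp3
C9: sp2
C3, C4, C6, C7 → 4 sp carbons.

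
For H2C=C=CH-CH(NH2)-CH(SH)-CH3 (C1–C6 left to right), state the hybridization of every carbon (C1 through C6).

C1 is sp2: 3 σ bonds, plus one π bond, 3 electron-density regions.
C2 (2 σ bonds, plus two π bonds) has steric number 2: sp.
C3: 3 σ bonds, plus one π bond — 3 electron domains, sp2.
C4 (4 σ bonds) has steric number 4: sp3.
C5: 4 σ bonds; 4 regions of electron density → sp3.
C6: 4 σ bonds; 4 regions of electron density → sp3.

C1 sp2, C2 sp, C3 sp2, C4 sp3, C5 sp3, C6 sp3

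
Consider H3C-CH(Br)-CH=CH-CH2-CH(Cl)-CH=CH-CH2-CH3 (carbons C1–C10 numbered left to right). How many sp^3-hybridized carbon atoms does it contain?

C1: sp3 ✓
C2: sp3 ✓
C3: sp2
C4: sp2
C5: sp3 ✓
C6: sp3 ✓
C7: sp2
C8: sp2
C9: sp3 ✓
C10: sp3 ✓
C1, C2, C5, C6, C9, C10 → 6 sp3 carbons.

6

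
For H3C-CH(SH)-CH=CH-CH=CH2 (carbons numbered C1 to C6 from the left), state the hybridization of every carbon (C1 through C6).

C1 sp3, C2 sp3, C3 sp2, C4 sp2, C5 sp2, C6 sp2

C1 is sp3: 4 σ bonds, 4 electron-density regions.
C2: 4 σ bonds; 4 regions of electron density → sp3.
C3 has 3 σ bonds, plus one π bond: steric number 3 → sp2.
C4 carries 3 σ bonds, plus one π bond, giving a steric number of 3, so it is sp2.
C5 has 3 σ bonds, plus one π bond: steric number 3 → sp2.
C6 is sp2: 3 σ bonds, plus one π bond, 3 electron-density regions.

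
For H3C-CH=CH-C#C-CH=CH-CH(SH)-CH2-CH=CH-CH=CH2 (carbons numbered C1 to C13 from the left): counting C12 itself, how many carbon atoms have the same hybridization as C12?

8

C12 is sp2 (one π bond).
C1: sp3
C2: sp2 ✓
C3: sp2 ✓
C4: sp
C5: sp
C6: sp2 ✓
C7: sp2 ✓
C8: sp3
C9: sp3
C10: sp2 ✓
C11: sp2 ✓
C12: sp2 ✓
C13: sp2 ✓
8 carbons are sp2.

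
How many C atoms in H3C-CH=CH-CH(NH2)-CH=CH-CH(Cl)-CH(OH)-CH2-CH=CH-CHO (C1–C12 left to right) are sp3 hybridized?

C1: sp3 ✓
C2: sp2
C3: sp2
C4: sp3 ✓
C5: sp2
C6: sp2
C7: sp3 ✓
C8: sp3 ✓
C9: sp3 ✓
C10: sp2
C11: sp2
C12: sp2
C1, C4, C7, C8, C9 → 5 sp3 carbons.

5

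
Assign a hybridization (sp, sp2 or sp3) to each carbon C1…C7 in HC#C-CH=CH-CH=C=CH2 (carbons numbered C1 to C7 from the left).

C1: 2 σ bonds, plus two π bonds; 2 regions of electron density → sp.
C2 is sp: 2 σ bonds, plus two π bonds, 2 electron-density regions.
C3 is sp2: 3 σ bonds, plus one π bond, 3 electron-density regions.
C4: 3 σ bonds, plus one π bond — 3 electron domains, sp2.
C5: 3 σ bonds, plus one π bond — 3 electron domains, sp2.
C6: 2 σ bonds, plus two π bonds; 2 regions of electron density → sp.
C7: 3 σ bonds, plus one π bond — 3 electron domains, sp2.

C1 sp, C2 sp, C3 sp2, C4 sp2, C5 sp2, C6 sp, C7 sp2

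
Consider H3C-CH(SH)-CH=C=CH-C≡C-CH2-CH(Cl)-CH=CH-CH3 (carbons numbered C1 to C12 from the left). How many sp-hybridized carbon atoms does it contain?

3

C1: sp3
C2: sp3
C3: sp2
C4: sp ✓
C5: sp2
C6: sp ✓
C7: sp ✓
C8: sp3
C9: sp3
C10: sp2
C11: sp2
C12: sp3
C4, C6, C7 → 3 sp carbons.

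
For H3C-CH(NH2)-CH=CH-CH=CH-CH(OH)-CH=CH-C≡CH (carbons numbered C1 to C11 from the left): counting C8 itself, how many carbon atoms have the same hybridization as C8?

C8 is sp2 (one π bond).
C1: sp3
C2: sp3
C3: sp2 ✓
C4: sp2 ✓
C5: sp2 ✓
C6: sp2 ✓
C7: sp3
C8: sp2 ✓
C9: sp2 ✓
C10: sp
C11: sp
6 carbons are sp2.

6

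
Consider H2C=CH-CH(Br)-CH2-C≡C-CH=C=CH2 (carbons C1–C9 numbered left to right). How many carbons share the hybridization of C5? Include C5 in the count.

C5 is sp (two π bonds).
C1: sp2
C2: sp2
C3: sp3
C4: sp3
C5: sp ✓
C6: sp ✓
C7: sp2
C8: sp ✓
C9: sp2
3 carbons are sp.

3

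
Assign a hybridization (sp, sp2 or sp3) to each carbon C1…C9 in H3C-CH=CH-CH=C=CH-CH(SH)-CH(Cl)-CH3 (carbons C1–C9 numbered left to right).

C1 — 4 σ bonds. Steric number 4, so sp3.
C2 — 3 σ bonds, plus one π bond. Steric number 3, so sp2.
C3 (3 σ bonds, plus one π bond) has steric number 3: sp2.
C4 is sp2: 3 σ bonds, plus one π bond, 3 electron-density regions.
C5 is sp: 2 σ bonds, plus two π bonds, 2 electron-density regions.
C6 — 3 σ bonds, plus one π bond. Steric number 3, so sp2.
C7 — 4 σ bonds. Steric number 4, so sp3.
C8: 4 σ bonds; 4 regions of electron density → sp3.
C9 (4 σ bonds) has steric number 4: sp3.

C1 sp3, C2 sp2, C3 sp2, C4 sp2, C5 sp, C6 sp2, C7 sp3, C8 sp3, C9 sp3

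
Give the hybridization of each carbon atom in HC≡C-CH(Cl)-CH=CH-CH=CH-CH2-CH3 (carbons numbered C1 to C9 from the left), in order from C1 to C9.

C1: 2 σ bonds, plus two π bonds — 2 electron domains, sp.
C2 — 2 σ bonds, plus two π bonds. Steric number 2, so sp.
C3 is sp3: 4 σ bonds, 4 electron-density regions.
C4 (3 σ bonds, plus one π bond) has steric number 3: sp2.
C5: 3 σ bonds, plus one π bond — 3 electron domains, sp2.
C6 — 3 σ bonds, plus one π bond. Steric number 3, so sp2.
C7 (3 σ bonds, plus one π bond) has steric number 3: sp2.
C8: 4 σ bonds — 4 electron domains, sp3.
C9 has 4 σ bonds: steric number 4 → sp3.

C1 sp, C2 sp, C3 sp3, C4 sp2, C5 sp2, C6 sp2, C7 sp2, C8 sp3, C9 sp3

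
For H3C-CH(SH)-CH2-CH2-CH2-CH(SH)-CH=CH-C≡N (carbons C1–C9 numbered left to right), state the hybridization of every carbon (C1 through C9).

C1 — 4 σ bonds. Steric number 4, so sp3.
C2 has 4 σ bonds: steric number 4 → sp3.
C3 carries 4 σ bonds, giving a steric number of 4, so it is sp3.
C4 is sp3: 4 σ bonds, 4 electron-density regions.
C5 (4 σ bonds) has steric number 4: sp3.
C6 has 4 σ bonds: steric number 4 → sp3.
C7: 3 σ bonds, plus one π bond; 3 regions of electron density → sp2.
C8 is sp2: 3 σ bonds, plus one π bond, 3 electron-density regions.
C9 carries 2 σ bonds, plus two π bonds, giving a steric number of 2, so it is sp.

C1 sp3, C2 sp3, C3 sp3, C4 sp3, C5 sp3, C6 sp3, C7 sp2, C8 sp2, C9 sp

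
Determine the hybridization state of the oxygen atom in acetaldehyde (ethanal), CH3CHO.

The oxygen atom: 1 σ bond and 2 lone pairs, plus one π bond; 3 regions of electron density → sp2.

sp^2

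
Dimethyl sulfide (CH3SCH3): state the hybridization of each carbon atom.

sp^3

Each carbon atom (4 σ bonds) has steric number 4: sp3.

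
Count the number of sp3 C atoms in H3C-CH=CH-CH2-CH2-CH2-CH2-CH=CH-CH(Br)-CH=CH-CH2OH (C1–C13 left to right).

7

C1: sp3 ✓
C2: sp2
C3: sp2
C4: sp3 ✓
C5: sp3 ✓
C6: sp3 ✓
C7: sp3 ✓
C8: sp2
C9: sp2
C10: sp3 ✓
C11: sp2
C12: sp2
C13: sp3 ✓
C1, C4, C5, C6, C7, C10, C13 → 7 sp3 carbons.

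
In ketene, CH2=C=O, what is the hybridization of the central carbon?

The central carbon (2 σ bonds, plus two π bonds) has steric number 2: sp.

sp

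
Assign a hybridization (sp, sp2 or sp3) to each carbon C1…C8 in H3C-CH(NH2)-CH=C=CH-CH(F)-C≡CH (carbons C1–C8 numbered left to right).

C1 sp3, C2 sp3, C3 sp2, C4 sp, C5 sp2, C6 sp3, C7 sp, C8 sp

C1: 4 σ bonds — 4 electron domains, sp3.
C2 has 4 σ bonds: steric number 4 → sp3.
C3: 3 σ bonds, plus one π bond; 3 regions of electron density → sp2.
C4 — 2 σ bonds, plus two π bonds. Steric number 2, so sp.
C5 (3 σ bonds, plus one π bond) has steric number 3: sp2.
C6 (4 σ bonds) has steric number 4: sp3.
C7 — 2 σ bonds, plus two π bonds. Steric number 2, so sp.
C8 has 2 σ bonds, plus two π bonds: steric number 2 → sp.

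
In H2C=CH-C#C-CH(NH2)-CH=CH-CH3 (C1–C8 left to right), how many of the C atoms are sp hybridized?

2

C1: sp2
C2: sp2
C3: sp ✓
C4: sp ✓
C5: sp3
C6: sp2
C7: sp2
C8: sp3
C3, C4 → 2 sp carbons.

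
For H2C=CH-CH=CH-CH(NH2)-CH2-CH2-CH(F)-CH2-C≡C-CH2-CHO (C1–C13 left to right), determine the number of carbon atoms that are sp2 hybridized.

C1: sp2 ✓
C2: sp2 ✓
C3: sp2 ✓
C4: sp2 ✓
C5: sp3
C6: sp3
C7: sp3
C8: sp3
C9: sp3
C10: sp
C11: sp
C12: sp3
C13: sp2 ✓
C1, C2, C3, C4, C13 → 5 sp2 carbons.

5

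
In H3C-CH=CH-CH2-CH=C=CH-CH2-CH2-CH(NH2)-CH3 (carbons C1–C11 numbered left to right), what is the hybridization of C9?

C9 — 4 σ bonds. Steric number 4, so sp3.

sp3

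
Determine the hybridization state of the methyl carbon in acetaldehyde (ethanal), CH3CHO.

sp^3

The methyl carbon (4 σ bonds) has steric number 4: sp3.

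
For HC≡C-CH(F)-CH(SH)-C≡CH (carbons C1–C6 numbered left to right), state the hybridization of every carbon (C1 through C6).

C1 sp, C2 sp, C3 sp3, C4 sp3, C5 sp, C6 sp

C1: 2 σ bonds, plus two π bonds — 2 electron domains, sp.
C2 (2 σ bonds, plus two π bonds) has steric number 2: sp.
C3 (4 σ bonds) has steric number 4: sp3.
C4 carries 4 σ bonds, giving a steric number of 4, so it is sp3.
C5: 2 σ bonds, plus two π bonds; 2 regions of electron density → sp.
C6 is sp: 2 σ bonds, plus two π bonds, 2 electron-density regions.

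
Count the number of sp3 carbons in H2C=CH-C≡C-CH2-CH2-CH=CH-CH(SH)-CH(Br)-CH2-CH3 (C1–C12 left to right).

6

C1: sp2
C2: sp2
C3: sp
C4: sp
C5: sp3 ✓
C6: sp3 ✓
C7: sp2
C8: sp2
C9: sp3 ✓
C10: sp3 ✓
C11: sp3 ✓
C12: sp3 ✓
C5, C6, C9, C10, C11, C12 → 6 sp3 carbons.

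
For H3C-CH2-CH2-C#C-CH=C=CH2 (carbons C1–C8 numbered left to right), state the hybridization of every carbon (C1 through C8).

C1 is sp3: 4 σ bonds, 4 electron-density regions.
C2: 4 σ bonds — 4 electron domains, sp3.
C3: 4 σ bonds — 4 electron domains, sp3.
C4 carries 2 σ bonds, plus two π bonds, giving a steric number of 2, so it is sp.
C5: 2 σ bonds, plus two π bonds — 2 electron domains, sp.
C6: 3 σ bonds, plus one π bond — 3 electron domains, sp2.
C7: 2 σ bonds, plus two π bonds — 2 electron domains, sp.
C8 has 3 σ bonds, plus one π bond: steric number 3 → sp2.

C1 sp3, C2 sp3, C3 sp3, C4 sp, C5 sp, C6 sp2, C7 sp, C8 sp2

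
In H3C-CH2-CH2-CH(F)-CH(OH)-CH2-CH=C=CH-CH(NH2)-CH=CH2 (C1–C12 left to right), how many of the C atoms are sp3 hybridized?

C1: sp3 ✓
C2: sp3 ✓
C3: sp3 ✓
C4: sp3 ✓
C5: sp3 ✓
C6: sp3 ✓
C7: sp2
C8: sp
C9: sp2
C10: sp3 ✓
C11: sp2
C12: sp2
C1, C2, C3, C4, C5, C6, C10 → 7 sp3 carbons.

7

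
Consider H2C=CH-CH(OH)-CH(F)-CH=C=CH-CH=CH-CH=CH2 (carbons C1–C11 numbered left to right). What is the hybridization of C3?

C3 has 4 σ bonds: steric number 4 → sp3.

sp^3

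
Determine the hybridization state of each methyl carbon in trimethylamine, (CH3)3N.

Each methyl carbon has 4 σ bonds: steric number 4 → sp3.

sp³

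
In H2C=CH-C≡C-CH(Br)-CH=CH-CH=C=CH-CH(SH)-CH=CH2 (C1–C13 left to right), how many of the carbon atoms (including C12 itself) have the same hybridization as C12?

8

C12 is sp2 (one π bond).
C1: sp2 ✓
C2: sp2 ✓
C3: sp
C4: sp
C5: sp3
C6: sp2 ✓
C7: sp2 ✓
C8: sp2 ✓
C9: sp
C10: sp2 ✓
C11: sp3
C12: sp2 ✓
C13: sp2 ✓
8 carbons are sp2.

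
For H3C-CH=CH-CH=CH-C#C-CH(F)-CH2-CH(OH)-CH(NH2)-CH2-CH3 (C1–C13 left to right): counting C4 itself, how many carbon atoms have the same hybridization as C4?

4

C4 is sp2 (one π bond).
C1: sp3
C2: sp2 ✓
C3: sp2 ✓
C4: sp2 ✓
C5: sp2 ✓
C6: sp
C7: sp
C8: sp3
C9: sp3
C10: sp3
C11: sp3
C12: sp3
C13: sp3
4 carbons are sp2.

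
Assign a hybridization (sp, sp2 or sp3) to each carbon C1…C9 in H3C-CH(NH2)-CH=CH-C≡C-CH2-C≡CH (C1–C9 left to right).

C1 sp3, C2 sp3, C3 sp2, C4 sp2, C5 sp, C6 sp, C7 sp3, C8 sp, C9 sp

C1 has 4 σ bonds: steric number 4 → sp3.
C2 — 4 σ bonds. Steric number 4, so sp3.
C3 — 3 σ bonds, plus one π bond. Steric number 3, so sp2.
C4 is sp2: 3 σ bonds, plus one π bond, 3 electron-density regions.
C5 carries 2 σ bonds, plus two π bonds, giving a steric number of 2, so it is sp.
C6 (2 σ bonds, plus two π bonds) has steric number 2: sp.
C7: 4 σ bonds — 4 electron domains, sp3.
C8 — 2 σ bonds, plus two π bonds. Steric number 2, so sp.
C9 — 2 σ bonds, plus two π bonds. Steric number 2, so sp.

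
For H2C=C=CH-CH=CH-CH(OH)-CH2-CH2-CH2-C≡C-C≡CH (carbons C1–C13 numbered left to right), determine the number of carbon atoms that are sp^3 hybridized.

4

C1: sp2
C2: sp
C3: sp2
C4: sp2
C5: sp2
C6: sp3 ✓
C7: sp3 ✓
C8: sp3 ✓
C9: sp3 ✓
C10: sp
C11: sp
C12: sp
C13: sp
C6, C7, C8, C9 → 4 sp3 carbons.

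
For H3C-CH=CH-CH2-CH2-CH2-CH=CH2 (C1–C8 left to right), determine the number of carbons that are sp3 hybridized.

C1: sp3 ✓
C2: sp2
C3: sp2
C4: sp3 ✓
C5: sp3 ✓
C6: sp3 ✓
C7: sp2
C8: sp2
C1, C4, C5, C6 → 4 sp3 carbons.

4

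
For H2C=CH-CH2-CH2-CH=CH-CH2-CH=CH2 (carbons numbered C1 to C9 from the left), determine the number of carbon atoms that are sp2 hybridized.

6

C1: sp2 ✓
C2: sp2 ✓
C3: sp3
C4: sp3
C5: sp2 ✓
C6: sp2 ✓
C7: sp3
C8: sp2 ✓
C9: sp2 ✓
C1, C2, C5, C6, C8, C9 → 6 sp2 carbons.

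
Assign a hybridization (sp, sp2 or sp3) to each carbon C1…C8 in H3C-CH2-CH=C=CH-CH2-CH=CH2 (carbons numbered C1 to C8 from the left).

C1 sp3, C2 sp3, C3 sp2, C4 sp, C5 sp2, C6 sp3, C7 sp2, C8 sp2

C1 — 4 σ bonds. Steric number 4, so sp3.
C2 has 4 σ bonds: steric number 4 → sp3.
C3 is sp2: 3 σ bonds, plus one π bond, 3 electron-density regions.
C4 — 2 σ bonds, plus two π bonds. Steric number 2, so sp.
C5: 3 σ bonds, plus one π bond; 3 regions of electron density → sp2.
C6: 4 σ bonds; 4 regions of electron density → sp3.
C7 — 3 σ bonds, plus one π bond. Steric number 3, so sp2.
C8: 3 σ bonds, plus one π bond — 3 electron domains, sp2.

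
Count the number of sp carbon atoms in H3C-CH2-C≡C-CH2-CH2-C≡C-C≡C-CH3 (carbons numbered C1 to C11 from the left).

6

C1: sp3
C2: sp3
C3: sp ✓
C4: sp ✓
C5: sp3
C6: sp3
C7: sp ✓
C8: sp ✓
C9: sp ✓
C10: sp ✓
C11: sp3
C3, C4, C7, C8, C9, C10 → 6 sp carbons.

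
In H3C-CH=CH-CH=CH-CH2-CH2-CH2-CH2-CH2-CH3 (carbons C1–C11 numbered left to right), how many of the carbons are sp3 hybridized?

7

C1: sp3 ✓
C2: sp2
C3: sp2
C4: sp2
C5: sp2
C6: sp3 ✓
C7: sp3 ✓
C8: sp3 ✓
C9: sp3 ✓
C10: sp3 ✓
C11: sp3 ✓
C1, C6, C7, C8, C9, C10, C11 → 7 sp3 carbons.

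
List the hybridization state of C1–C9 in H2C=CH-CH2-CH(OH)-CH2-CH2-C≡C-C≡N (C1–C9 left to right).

C1 sp2, C2 sp2, C3 sp3, C4 sp3, C5 sp3, C6 sp3, C7 sp, C8 sp, C9 sp

C1 has 3 σ bonds, plus one π bond: steric number 3 → sp2.
C2 is sp2: 3 σ bonds, plus one π bond, 3 electron-density regions.
C3 is sp3: 4 σ bonds, 4 electron-density regions.
C4: 4 σ bonds; 4 regions of electron density → sp3.
C5 is sp3: 4 σ bonds, 4 electron-density regions.
C6 — 4 σ bonds. Steric number 4, so sp3.
C7 has 2 σ bonds, plus two π bonds: steric number 2 → sp.
C8 is sp: 2 σ bonds, plus two π bonds, 2 electron-density regions.
C9 has 2 σ bonds, plus two π bonds: steric number 2 → sp.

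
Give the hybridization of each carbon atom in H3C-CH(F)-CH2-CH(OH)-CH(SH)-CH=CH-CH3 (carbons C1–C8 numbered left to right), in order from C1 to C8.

C1 sp3, C2 sp3, C3 sp3, C4 sp3, C5 sp3, C6 sp2, C7 sp2, C8 sp3

C1 carries 4 σ bonds, giving a steric number of 4, so it is sp3.
C2 carries 4 σ bonds, giving a steric number of 4, so it is sp3.
C3 (4 σ bonds) has steric number 4: sp3.
C4 is sp3: 4 σ bonds, 4 electron-density regions.
C5 has 4 σ bonds: steric number 4 → sp3.
C6 is sp2: 3 σ bonds, plus one π bond, 3 electron-density regions.
C7 — 3 σ bonds, plus one π bond. Steric number 3, so sp2.
C8 carries 4 σ bonds, giving a steric number of 4, so it is sp3.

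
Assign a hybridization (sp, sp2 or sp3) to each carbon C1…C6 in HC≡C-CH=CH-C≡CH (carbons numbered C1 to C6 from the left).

C1 has 2 σ bonds, plus two π bonds: steric number 2 → sp.
C2 — 2 σ bonds, plus two π bonds. Steric number 2, so sp.
C3: 3 σ bonds, plus one π bond — 3 electron domains, sp2.
C4 is sp2: 3 σ bonds, plus one π bond, 3 electron-density regions.
C5 has 2 σ bonds, plus two π bonds: steric number 2 → sp.
C6 — 2 σ bonds, plus two π bonds. Steric number 2, so sp.

C1 sp, C2 sp, C3 sp2, C4 sp2, C5 sp, C6 sp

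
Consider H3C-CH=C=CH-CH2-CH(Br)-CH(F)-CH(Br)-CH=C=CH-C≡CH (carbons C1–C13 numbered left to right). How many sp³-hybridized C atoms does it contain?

5

C1: sp3 ✓
C2: sp2
C3: sp
C4: sp2
C5: sp3 ✓
C6: sp3 ✓
C7: sp3 ✓
C8: sp3 ✓
C9: sp2
C10: sp
C11: sp2
C12: sp
C13: sp
C1, C5, C6, C7, C8 → 5 sp3 carbons.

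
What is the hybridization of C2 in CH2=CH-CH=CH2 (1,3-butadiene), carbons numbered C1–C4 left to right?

sp^2

C2 (3 σ bonds, plus one π bond) has steric number 3: sp2.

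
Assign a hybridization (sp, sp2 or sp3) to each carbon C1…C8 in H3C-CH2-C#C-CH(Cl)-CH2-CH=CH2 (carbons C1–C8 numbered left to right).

C1 carries 4 σ bonds, giving a steric number of 4, so it is sp3.
C2 carries 4 σ bonds, giving a steric number of 4, so it is sp3.
C3 is sp: 2 σ bonds, plus two π bonds, 2 electron-density regions.
C4: 2 σ bonds, plus two π bonds; 2 regions of electron density → sp.
C5 (4 σ bonds) has steric number 4: sp3.
C6 is sp3: 4 σ bonds, 4 electron-density regions.
C7 has 3 σ bonds, plus one π bond: steric number 3 → sp2.
C8 is sp2: 3 σ bonds, plus one π bond, 3 electron-density regions.

C1 sp3, C2 sp3, C3 sp, C4 sp, C5 sp3, C6 sp3, C7 sp2, C8 sp2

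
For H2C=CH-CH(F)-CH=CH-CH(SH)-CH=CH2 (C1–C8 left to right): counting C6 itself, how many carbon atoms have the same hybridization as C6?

2

C6 is sp3 (only σ bonds).
C1: sp2
C2: sp2
C3: sp3 ✓
C4: sp2
C5: sp2
C6: sp3 ✓
C7: sp2
C8: sp2
2 carbons are sp3.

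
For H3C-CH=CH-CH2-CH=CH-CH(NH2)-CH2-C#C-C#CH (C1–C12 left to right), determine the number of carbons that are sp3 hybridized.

C1: sp3 ✓
C2: sp2
C3: sp2
C4: sp3 ✓
C5: sp2
C6: sp2
C7: sp3 ✓
C8: sp3 ✓
C9: sp
C10: sp
C11: sp
C12: sp
C1, C4, C7, C8 → 4 sp3 carbons.

4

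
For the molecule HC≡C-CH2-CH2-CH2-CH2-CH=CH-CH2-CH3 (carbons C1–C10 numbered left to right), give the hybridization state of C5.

C5 (4 σ bonds) has steric number 4: sp3.

sp^3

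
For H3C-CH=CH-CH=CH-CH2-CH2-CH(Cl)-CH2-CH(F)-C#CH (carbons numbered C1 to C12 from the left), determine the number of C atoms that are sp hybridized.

2

C1: sp3
C2: sp2
C3: sp2
C4: sp2
C5: sp2
C6: sp3
C7: sp3
C8: sp3
C9: sp3
C10: sp3
C11: sp ✓
C12: sp ✓
C11, C12 → 2 sp carbons.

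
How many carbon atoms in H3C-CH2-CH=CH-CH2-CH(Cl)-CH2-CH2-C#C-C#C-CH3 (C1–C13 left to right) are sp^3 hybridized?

7

C1: sp3 ✓
C2: sp3 ✓
C3: sp2
C4: sp2
C5: sp3 ✓
C6: sp3 ✓
C7: sp3 ✓
C8: sp3 ✓
C9: sp
C10: sp
C11: sp
C12: sp
C13: sp3 ✓
C1, C2, C5, C6, C7, C8, C13 → 7 sp3 carbons.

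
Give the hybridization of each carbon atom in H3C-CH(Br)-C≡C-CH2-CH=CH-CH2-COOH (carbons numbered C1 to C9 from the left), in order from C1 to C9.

C1: 4 σ bonds — 4 electron domains, sp3.
C2 has 4 σ bonds: steric number 4 → sp3.
C3 is sp: 2 σ bonds, plus two π bonds, 2 electron-density regions.
C4: 2 σ bonds, plus two π bonds — 2 electron domains, sp.
C5: 4 σ bonds; 4 regions of electron density → sp3.
C6 (3 σ bonds, plus one π bond) has steric number 3: sp2.
C7 carries 3 σ bonds, plus one π bond, giving a steric number of 3, so it is sp2.
C8: 4 σ bonds — 4 electron domains, sp3.
C9 has 3 σ bonds, plus one π bond: steric number 3 → sp2.

C1 sp3, C2 sp3, C3 sp, C4 sp, C5 sp3, C6 sp2, C7 sp2, C8 sp3, C9 sp2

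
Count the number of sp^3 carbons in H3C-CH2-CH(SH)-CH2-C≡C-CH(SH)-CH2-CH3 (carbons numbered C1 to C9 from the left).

7

C1: sp3 ✓
C2: sp3 ✓
C3: sp3 ✓
C4: sp3 ✓
C5: sp
C6: sp
C7: sp3 ✓
C8: sp3 ✓
C9: sp3 ✓
C1, C2, C3, C4, C7, C8, C9 → 7 sp3 carbons.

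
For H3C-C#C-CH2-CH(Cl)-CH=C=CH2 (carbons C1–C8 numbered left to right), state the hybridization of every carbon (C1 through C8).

C1 is sp3: 4 σ bonds, 4 electron-density regions.
C2 has 2 σ bonds, plus two π bonds: steric number 2 → sp.
C3 — 2 σ bonds, plus two π bonds. Steric number 2, so sp.
C4 has 4 σ bonds: steric number 4 → sp3.
C5: 4 σ bonds — 4 electron domains, sp3.
C6 has 3 σ bonds, plus one π bond: steric number 3 → sp2.
C7 (2 σ bonds, plus two π bonds) has steric number 2: sp.
C8 is sp2: 3 σ bonds, plus one π bond, 3 electron-density regions.

C1 sp3, C2 sp, C3 sp, C4 sp3, C5 sp3, C6 sp2, C7 sp, C8 sp2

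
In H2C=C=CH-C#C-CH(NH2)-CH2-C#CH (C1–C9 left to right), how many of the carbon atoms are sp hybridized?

C1: sp2
C2: sp ✓
C3: sp2
C4: sp ✓
C5: sp ✓
C6: sp3
C7: sp3
C8: sp ✓
C9: sp ✓
C2, C4, C5, C8, C9 → 5 sp carbons.

5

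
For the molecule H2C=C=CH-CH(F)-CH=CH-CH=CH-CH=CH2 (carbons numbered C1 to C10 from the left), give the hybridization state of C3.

C3: 3 σ bonds, plus one π bond — 3 electron domains, sp2.

sp2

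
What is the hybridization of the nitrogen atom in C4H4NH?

N has three σ bonds; its lone pair occupies the p orbital and is part of the aromatic π system, so N is sp2 (not the sp3 a naive steric count of 4 would give).

sp2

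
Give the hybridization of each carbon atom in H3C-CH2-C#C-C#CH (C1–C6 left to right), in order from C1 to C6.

C1: 4 σ bonds; 4 regions of electron density → sp3.
C2: 4 σ bonds; 4 regions of electron density → sp3.
C3 has 2 σ bonds, plus two π bonds: steric number 2 → sp.
C4 is sp: 2 σ bonds, plus two π bonds, 2 electron-density regions.
C5 (2 σ bonds, plus two π bonds) has steric number 2: sp.
C6 — 2 σ bonds, plus two π bonds. Steric number 2, so sp.

C1 sp3, C2 sp3, C3 sp, C4 sp, C5 sp, C6 sp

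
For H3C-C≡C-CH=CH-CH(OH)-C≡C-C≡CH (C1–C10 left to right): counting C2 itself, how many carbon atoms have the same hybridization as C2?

6

C2 is sp (two π bonds).
C1: sp3
C2: sp ✓
C3: sp ✓
C4: sp2
C5: sp2
C6: sp3
C7: sp ✓
C8: sp ✓
C9: sp ✓
C10: sp ✓
6 carbons are sp.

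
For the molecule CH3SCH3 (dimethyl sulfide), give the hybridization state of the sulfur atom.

sp³

The sulfur atom: 2 σ bonds and 2 lone pairs; 4 regions of electron density → sp3.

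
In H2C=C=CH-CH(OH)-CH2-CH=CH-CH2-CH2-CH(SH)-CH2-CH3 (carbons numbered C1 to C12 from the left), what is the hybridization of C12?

C12 carries 4 σ bonds, giving a steric number of 4, so it is sp3.

sp3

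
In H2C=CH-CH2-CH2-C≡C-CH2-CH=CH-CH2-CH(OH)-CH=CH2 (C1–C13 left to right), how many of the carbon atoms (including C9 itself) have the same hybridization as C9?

C9 is sp2 (one π bond).
C1: sp2 ✓
C2: sp2 ✓
C3: sp3
C4: sp3
C5: sp
C6: sp
C7: sp3
C8: sp2 ✓
C9: sp2 ✓
C10: sp3
C11: sp3
C12: sp2 ✓
C13: sp2 ✓
6 carbons are sp2.

6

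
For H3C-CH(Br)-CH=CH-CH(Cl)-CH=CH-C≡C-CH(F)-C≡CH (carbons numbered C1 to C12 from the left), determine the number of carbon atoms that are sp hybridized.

C1: sp3
C2: sp3
C3: sp2
C4: sp2
C5: sp3
C6: sp2
C7: sp2
C8: sp ✓
C9: sp ✓
C10: sp3
C11: sp ✓
C12: sp ✓
C8, C9, C11, C12 → 4 sp carbons.

4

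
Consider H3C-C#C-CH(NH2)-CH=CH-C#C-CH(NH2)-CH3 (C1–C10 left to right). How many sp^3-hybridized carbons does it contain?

4

C1: sp3 ✓
C2: sp
C3: sp
C4: sp3 ✓
C5: sp2
C6: sp2
C7: sp
C8: sp
C9: sp3 ✓
C10: sp3 ✓
C1, C4, C9, C10 → 4 sp3 carbons.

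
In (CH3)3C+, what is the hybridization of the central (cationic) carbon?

sp2

Three σ bonds and an empty p orbital; no lone pair → steric number 3 → sp2 and planar.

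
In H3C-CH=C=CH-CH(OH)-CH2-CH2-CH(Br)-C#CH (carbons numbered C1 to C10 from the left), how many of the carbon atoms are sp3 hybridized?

C1: sp3 ✓
C2: sp2
C3: sp
C4: sp2
C5: sp3 ✓
C6: sp3 ✓
C7: sp3 ✓
C8: sp3 ✓
C9: sp
C10: sp
C1, C5, C6, C7, C8 → 5 sp3 carbons.

5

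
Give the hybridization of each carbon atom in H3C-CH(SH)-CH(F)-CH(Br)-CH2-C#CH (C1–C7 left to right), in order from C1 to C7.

C1 sp3, C2 sp3, C3 sp3, C4 sp3, C5 sp3, C6 sp, C7 sp

C1 has 4 σ bonds: steric number 4 → sp3.
C2 carries 4 σ bonds, giving a steric number of 4, so it is sp3.
C3 has 4 σ bonds: steric number 4 → sp3.
C4: 4 σ bonds — 4 electron domains, sp3.
C5 — 4 σ bonds. Steric number 4, so sp3.
C6: 2 σ bonds, plus two π bonds — 2 electron domains, sp.
C7 (2 σ bonds, plus two π bonds) has steric number 2: sp.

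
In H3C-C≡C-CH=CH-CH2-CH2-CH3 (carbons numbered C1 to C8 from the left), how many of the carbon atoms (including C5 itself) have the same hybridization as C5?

2

C5 is sp2 (one π bond).
C1: sp3
C2: sp
C3: sp
C4: sp2 ✓
C5: sp2 ✓
C6: sp3
C7: sp3
C8: sp3
2 carbons are sp2.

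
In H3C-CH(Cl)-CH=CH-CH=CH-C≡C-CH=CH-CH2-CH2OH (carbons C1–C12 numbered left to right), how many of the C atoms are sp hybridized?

2

C1: sp3
C2: sp3
C3: sp2
C4: sp2
C5: sp2
C6: sp2
C7: sp ✓
C8: sp ✓
C9: sp2
C10: sp2
C11: sp3
C12: sp3
C7, C8 → 2 sp carbons.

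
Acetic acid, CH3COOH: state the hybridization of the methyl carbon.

sp3

The methyl carbon: 4 σ bonds; 4 regions of electron density → sp3.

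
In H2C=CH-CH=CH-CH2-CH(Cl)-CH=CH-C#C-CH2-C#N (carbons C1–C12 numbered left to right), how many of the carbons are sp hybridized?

C1: sp2
C2: sp2
C3: sp2
C4: sp2
C5: sp3
C6: sp3
C7: sp2
C8: sp2
C9: sp ✓
C10: sp ✓
C11: sp3
C12: sp ✓
C9, C10, C12 → 3 sp carbons.

3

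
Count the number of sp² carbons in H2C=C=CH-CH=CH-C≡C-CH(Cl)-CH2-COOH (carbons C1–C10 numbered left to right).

5

C1: sp2 ✓
C2: sp
C3: sp2 ✓
C4: sp2 ✓
C5: sp2 ✓
C6: sp
C7: sp
C8: sp3
C9: sp3
C10: sp2 ✓
C1, C3, C4, C5, C10 → 5 sp2 carbons.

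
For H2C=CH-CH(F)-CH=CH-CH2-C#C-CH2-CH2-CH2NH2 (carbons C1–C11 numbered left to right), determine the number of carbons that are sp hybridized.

2

C1: sp2
C2: sp2
C3: sp3
C4: sp2
C5: sp2
C6: sp3
C7: sp ✓
C8: sp ✓
C9: sp3
C10: sp3
C11: sp3
C7, C8 → 2 sp carbons.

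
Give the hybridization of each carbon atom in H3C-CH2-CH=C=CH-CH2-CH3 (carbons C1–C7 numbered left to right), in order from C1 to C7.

C1: 4 σ bonds; 4 regions of electron density → sp3.
C2: 4 σ bonds — 4 electron domains, sp3.
C3 — 3 σ bonds, plus one π bond. Steric number 3, so sp2.
C4 has 2 σ bonds, plus two π bonds: steric number 2 → sp.
C5 is sp2: 3 σ bonds, plus one π bond, 3 electron-density regions.
C6 — 4 σ bonds. Steric number 4, so sp3.
C7 — 4 σ bonds. Steric number 4, so sp3.

C1 sp3, C2 sp3, C3 sp2, C4 sp, C5 sp2, C6 sp3, C7 sp3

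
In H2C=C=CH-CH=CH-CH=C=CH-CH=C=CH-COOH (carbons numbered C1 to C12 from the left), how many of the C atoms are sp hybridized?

C1: sp2
C2: sp ✓
C3: sp2
C4: sp2
C5: sp2
C6: sp2
C7: sp ✓
C8: sp2
C9: sp2
C10: sp ✓
C11: sp2
C12: sp2
C2, C7, C10 → 3 sp carbons.

3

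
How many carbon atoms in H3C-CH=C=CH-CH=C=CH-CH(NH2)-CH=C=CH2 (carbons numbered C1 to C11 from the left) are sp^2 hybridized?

C1: sp3
C2: sp2 ✓
C3: sp
C4: sp2 ✓
C5: sp2 ✓
C6: sp
C7: sp2 ✓
C8: sp3
C9: sp2 ✓
C10: sp
C11: sp2 ✓
C2, C4, C5, C7, C9, C11 → 6 sp2 carbons.

6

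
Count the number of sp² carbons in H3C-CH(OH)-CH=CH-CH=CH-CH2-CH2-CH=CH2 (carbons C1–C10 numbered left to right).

6

C1: sp3
C2: sp3
C3: sp2 ✓
C4: sp2 ✓
C5: sp2 ✓
C6: sp2 ✓
C7: sp3
C8: sp3
C9: sp2 ✓
C10: sp2 ✓
C3, C4, C5, C6, C9, C10 → 6 sp2 carbons.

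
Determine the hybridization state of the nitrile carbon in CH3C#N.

The nitrile carbon (2 σ bonds, plus two π bonds) has steric number 2: sp.

sp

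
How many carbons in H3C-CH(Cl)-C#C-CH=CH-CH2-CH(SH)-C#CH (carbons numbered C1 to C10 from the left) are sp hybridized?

C1: sp3
C2: sp3
C3: sp ✓
C4: sp ✓
C5: sp2
C6: sp2
C7: sp3
C8: sp3
C9: sp ✓
C10: sp ✓
C3, C4, C9, C10 → 4 sp carbons.

4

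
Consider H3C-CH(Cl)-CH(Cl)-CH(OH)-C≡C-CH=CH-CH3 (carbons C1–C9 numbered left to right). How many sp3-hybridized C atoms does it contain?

5

C1: sp3 ✓
C2: sp3 ✓
C3: sp3 ✓
C4: sp3 ✓
C5: sp
C6: sp
C7: sp2
C8: sp2
C9: sp3 ✓
C1, C2, C3, C4, C9 → 5 sp3 carbons.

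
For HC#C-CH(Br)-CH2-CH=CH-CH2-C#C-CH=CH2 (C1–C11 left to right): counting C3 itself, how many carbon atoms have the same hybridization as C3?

C3 is sp3 (only σ bonds).
C1: sp
C2: sp
C3: sp3 ✓
C4: sp3 ✓
C5: sp2
C6: sp2
C7: sp3 ✓
C8: sp
C9: sp
C10: sp2
C11: sp2
3 carbons are sp3.

3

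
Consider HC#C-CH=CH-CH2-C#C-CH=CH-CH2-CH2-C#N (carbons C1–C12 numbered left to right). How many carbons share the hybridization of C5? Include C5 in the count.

C5 is sp3 (only σ bonds).
C1: sp
C2: sp
C3: sp2
C4: sp2
C5: sp3 ✓
C6: sp
C7: sp
C8: sp2
C9: sp2
C10: sp3 ✓
C11: sp3 ✓
C12: sp
3 carbons are sp3.

3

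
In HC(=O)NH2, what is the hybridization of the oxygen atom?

The oxygen atom: 1 σ bond and 2 lone pairs, plus one π bond — 3 electron domains, sp2.

sp²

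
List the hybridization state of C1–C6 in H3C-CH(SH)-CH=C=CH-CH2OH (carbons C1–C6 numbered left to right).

C1 has 4 σ bonds: steric number 4 → sp3.
C2 — 4 σ bonds. Steric number 4, so sp3.
C3 (3 σ bonds, plus one π bond) has steric number 3: sp2.
C4 (2 σ bonds, plus two π bonds) has steric number 2: sp.
C5: 3 σ bonds, plus one π bond; 3 regions of electron density → sp2.
C6 carries 4 σ bonds, giving a steric number of 4, so it is sp3.

C1 sp3, C2 sp3, C3 sp2, C4 sp, C5 sp2, C6 sp3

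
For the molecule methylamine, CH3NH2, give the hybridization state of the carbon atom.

sp^3

The carbon atom is sp3: 4 σ bonds, 4 electron-density regions.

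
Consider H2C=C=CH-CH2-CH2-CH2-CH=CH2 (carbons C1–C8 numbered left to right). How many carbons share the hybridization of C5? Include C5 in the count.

3

C5 is sp3 (only σ bonds).
C1: sp2
C2: sp
C3: sp2
C4: sp3 ✓
C5: sp3 ✓
C6: sp3 ✓
C7: sp2
C8: sp2
3 carbons are sp3.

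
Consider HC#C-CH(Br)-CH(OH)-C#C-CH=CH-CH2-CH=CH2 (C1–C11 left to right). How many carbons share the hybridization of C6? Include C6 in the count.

C6 is sp (two π bonds).
C1: sp ✓
C2: sp ✓
C3: sp3
C4: sp3
C5: sp ✓
C6: sp ✓
C7: sp2
C8: sp2
C9: sp3
C10: sp2
C11: sp2
4 carbons are sp.

4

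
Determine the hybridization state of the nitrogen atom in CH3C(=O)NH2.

The nitrogen lone pair is delocalised into the carbonyl π system (amide resonance), so N is planar sp2 rather than the sp3 a naive steric count of 4 would suggest.

sp2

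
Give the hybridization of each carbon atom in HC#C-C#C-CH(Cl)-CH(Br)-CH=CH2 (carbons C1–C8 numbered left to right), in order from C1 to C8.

C1: 2 σ bonds, plus two π bonds; 2 regions of electron density → sp.
C2: 2 σ bonds, plus two π bonds; 2 regions of electron density → sp.
C3 has 2 σ bonds, plus two π bonds: steric number 2 → sp.
C4 is sp: 2 σ bonds, plus two π bonds, 2 electron-density regions.
C5 is sp3: 4 σ bonds, 4 electron-density regions.
C6: 4 σ bonds — 4 electron domains, sp3.
C7 carries 3 σ bonds, plus one π bond, giving a steric number of 3, so it is sp2.
C8 — 3 σ bonds, plus one π bond. Steric number 3, so sp2.

C1 sp, C2 sp, C3 sp, C4 sp, C5 sp3, C6 sp3, C7 sp2, C8 sp2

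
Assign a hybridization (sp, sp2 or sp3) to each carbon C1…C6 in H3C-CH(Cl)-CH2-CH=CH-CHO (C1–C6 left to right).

C1: 4 σ bonds — 4 electron domains, sp3.
C2 (4 σ bonds) has steric number 4: sp3.
C3 carries 4 σ bonds, giving a steric number of 4, so it is sp3.
C4 has 3 σ bonds, plus one π bond: steric number 3 → sp2.
C5 is sp2: 3 σ bonds, plus one π bond, 3 electron-density regions.
C6 carries 3 σ bonds, plus one π bond, giving a steric number of 3, so it is sp2.

C1 sp3, C2 sp3, C3 sp3, C4 sp2, C5 sp2, C6 sp2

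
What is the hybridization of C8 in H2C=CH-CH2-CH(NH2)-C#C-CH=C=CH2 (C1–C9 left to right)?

sp

C8 has 2 σ bonds, plus two π bonds: steric number 2 → sp.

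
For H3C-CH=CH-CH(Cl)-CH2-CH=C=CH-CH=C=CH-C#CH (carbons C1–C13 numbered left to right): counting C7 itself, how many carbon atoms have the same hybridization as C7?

C7 is sp (two π bonds).
C1: sp3
C2: sp2
C3: sp2
C4: sp3
C5: sp3
C6: sp2
C7: sp ✓
C8: sp2
C9: sp2
C10: sp ✓
C11: sp2
C12: sp ✓
C13: sp ✓
4 carbons are sp.

4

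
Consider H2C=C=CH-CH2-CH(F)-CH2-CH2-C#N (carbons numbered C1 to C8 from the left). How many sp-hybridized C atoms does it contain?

C1: sp2
C2: sp ✓
C3: sp2
C4: sp3
C5: sp3
C6: sp3
C7: sp3
C8: sp ✓
C2, C8 → 2 sp carbons.

2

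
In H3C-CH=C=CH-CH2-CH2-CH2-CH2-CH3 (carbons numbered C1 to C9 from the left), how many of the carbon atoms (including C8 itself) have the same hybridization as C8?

C8 is sp3 (only σ bonds).
C1: sp3 ✓
C2: sp2
C3: sp
C4: sp2
C5: sp3 ✓
C6: sp3 ✓
C7: sp3 ✓
C8: sp3 ✓
C9: sp3 ✓
6 carbons are sp3.

6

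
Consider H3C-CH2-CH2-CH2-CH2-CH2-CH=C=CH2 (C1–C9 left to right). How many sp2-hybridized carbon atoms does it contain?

2

C1: sp3
C2: sp3
C3: sp3
C4: sp3
C5: sp3
C6: sp3
C7: sp2 ✓
C8: sp
C9: sp2 ✓
C7, C9 → 2 sp2 carbons.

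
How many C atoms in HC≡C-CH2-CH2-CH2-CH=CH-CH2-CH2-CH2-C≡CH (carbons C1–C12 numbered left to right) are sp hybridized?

4

C1: sp ✓
C2: sp ✓
C3: sp3
C4: sp3
C5: sp3
C6: sp2
C7: sp2
C8: sp3
C9: sp3
C10: sp3
C11: sp ✓
C12: sp ✓
C1, C2, C11, C12 → 4 sp carbons.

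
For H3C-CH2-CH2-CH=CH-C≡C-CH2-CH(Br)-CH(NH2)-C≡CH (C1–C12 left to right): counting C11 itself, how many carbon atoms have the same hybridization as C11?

C11 is sp (two π bonds).
C1: sp3
C2: sp3
C3: sp3
C4: sp2
C5: sp2
C6: sp ✓
C7: sp ✓
C8: sp3
C9: sp3
C10: sp3
C11: sp ✓
C12: sp ✓
4 carbons are sp.

4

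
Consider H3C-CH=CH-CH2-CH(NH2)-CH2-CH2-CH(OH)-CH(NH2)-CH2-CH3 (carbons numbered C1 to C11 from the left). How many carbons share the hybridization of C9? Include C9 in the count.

C9 is sp3 (only σ bonds).
C1: sp3 ✓
C2: sp2
C3: sp2
C4: sp3 ✓
C5: sp3 ✓
C6: sp3 ✓
C7: sp3 ✓
C8: sp3 ✓
C9: sp3 ✓
C10: sp3 ✓
C11: sp3 ✓
9 carbons are sp3.

9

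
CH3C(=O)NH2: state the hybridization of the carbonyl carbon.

The carbonyl carbon: 3 σ bonds, plus one π bond — 3 electron domains, sp2.

sp²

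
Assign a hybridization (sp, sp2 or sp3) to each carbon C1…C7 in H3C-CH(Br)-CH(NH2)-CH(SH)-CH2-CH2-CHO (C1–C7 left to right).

C1 sp3, C2 sp3, C3 sp3, C4 sp3, C5 sp3, C6 sp3, C7 sp2

C1 carries 4 σ bonds, giving a steric number of 4, so it is sp3.
C2 is sp3: 4 σ bonds, 4 electron-density regions.
C3: 4 σ bonds; 4 regions of electron density → sp3.
C4 (4 σ bonds) has steric number 4: sp3.
C5 has 4 σ bonds: steric number 4 → sp3.
C6 carries 4 σ bonds, giving a steric number of 4, so it is sp3.
C7 carries 3 σ bonds, plus one π bond, giving a steric number of 3, so it is sp2.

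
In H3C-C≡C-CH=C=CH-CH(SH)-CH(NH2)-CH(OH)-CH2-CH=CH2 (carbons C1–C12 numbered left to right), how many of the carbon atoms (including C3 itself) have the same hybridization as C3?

C3 is sp (two π bonds).
C1: sp3
C2: sp ✓
C3: sp ✓
C4: sp2
C5: sp ✓
C6: sp2
C7: sp3
C8: sp3
C9: sp3
C10: sp3
C11: sp2
C12: sp2
3 carbons are sp.

3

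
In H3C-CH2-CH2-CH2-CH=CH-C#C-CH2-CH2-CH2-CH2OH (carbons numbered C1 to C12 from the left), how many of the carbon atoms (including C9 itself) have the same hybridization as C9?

8

C9 is sp3 (only σ bonds).
C1: sp3 ✓
C2: sp3 ✓
C3: sp3 ✓
C4: sp3 ✓
C5: sp2
C6: sp2
C7: sp
C8: sp
C9: sp3 ✓
C10: sp3 ✓
C11: sp3 ✓
C12: sp3 ✓
8 carbons are sp3.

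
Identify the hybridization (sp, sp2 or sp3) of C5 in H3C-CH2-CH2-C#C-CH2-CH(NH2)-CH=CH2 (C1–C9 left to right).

sp

C5 — 2 σ bonds, plus two π bonds. Steric number 2, so sp.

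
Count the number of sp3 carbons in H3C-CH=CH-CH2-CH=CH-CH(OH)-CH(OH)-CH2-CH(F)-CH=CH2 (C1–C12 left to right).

C1: sp3 ✓
C2: sp2
C3: sp2
C4: sp3 ✓
C5: sp2
C6: sp2
C7: sp3 ✓
C8: sp3 ✓
C9: sp3 ✓
C10: sp3 ✓
C11: sp2
C12: sp2
C1, C4, C7, C8, C9, C10 → 6 sp3 carbons.

6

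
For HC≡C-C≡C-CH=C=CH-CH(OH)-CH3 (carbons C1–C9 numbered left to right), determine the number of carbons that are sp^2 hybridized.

C1: sp
C2: sp
C3: sp
C4: sp
C5: sp2 ✓
C6: sp
C7: sp2 ✓
C8: sp3
C9: sp3
C5, C7 → 2 sp2 carbons.

2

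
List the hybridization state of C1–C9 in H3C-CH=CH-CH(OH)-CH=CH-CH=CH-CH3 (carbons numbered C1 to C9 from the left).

C1 — 4 σ bonds. Steric number 4, so sp3.
C2 — 3 σ bonds, plus one π bond. Steric number 3, so sp2.
C3 carries 3 σ bonds, plus one π bond, giving a steric number of 3, so it is sp2.
C4 is sp3: 4 σ bonds, 4 electron-density regions.
C5: 3 σ bonds, plus one π bond; 3 regions of electron density → sp2.
C6 has 3 σ bonds, plus one π bond: steric number 3 → sp2.
C7 is sp2: 3 σ bonds, plus one π bond, 3 electron-density regions.
C8: 3 σ bonds, plus one π bond; 3 regions of electron density → sp2.
C9 — 4 σ bonds. Steric number 4, so sp3.

C1 sp3, C2 sp2, C3 sp2, C4 sp3, C5 sp2, C6 sp2, C7 sp2, C8 sp2, C9 sp3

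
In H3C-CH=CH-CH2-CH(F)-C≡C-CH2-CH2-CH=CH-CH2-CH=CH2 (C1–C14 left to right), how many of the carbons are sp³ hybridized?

C1: sp3 ✓
C2: sp2
C3: sp2
C4: sp3 ✓
C5: sp3 ✓
C6: sp
C7: sp
C8: sp3 ✓
C9: sp3 ✓
C10: sp2
C11: sp2
C12: sp3 ✓
C13: sp2
C14: sp2
C1, C4, C5, C8, C9, C12 → 6 sp3 carbons.

6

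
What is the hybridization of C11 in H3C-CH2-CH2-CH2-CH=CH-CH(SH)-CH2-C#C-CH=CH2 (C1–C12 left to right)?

C11: 3 σ bonds, plus one π bond; 3 regions of electron density → sp2.

sp^2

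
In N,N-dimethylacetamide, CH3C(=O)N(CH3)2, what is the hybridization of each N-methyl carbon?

sp^3

Each N-methyl carbon is sp3: 4 σ bonds, 4 electron-density regions.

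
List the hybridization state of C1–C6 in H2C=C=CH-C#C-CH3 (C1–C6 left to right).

C1 has 3 σ bonds, plus one π bond: steric number 3 → sp2.
C2: 2 σ bonds, plus two π bonds; 2 regions of electron density → sp.
C3 carries 3 σ bonds, plus one π bond, giving a steric number of 3, so it is sp2.
C4 (2 σ bonds, plus two π bonds) has steric number 2: sp.
C5 — 2 σ bonds, plus two π bonds. Steric number 2, so sp.
C6 is sp3: 4 σ bonds, 4 electron-density regions.

C1 sp2, C2 sp, C3 sp2, C4 sp, C5 sp, C6 sp3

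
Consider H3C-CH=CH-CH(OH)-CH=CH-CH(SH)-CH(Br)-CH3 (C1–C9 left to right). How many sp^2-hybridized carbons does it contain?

4

C1: sp3
C2: sp2 ✓
C3: sp2 ✓
C4: sp3
C5: sp2 ✓
C6: sp2 ✓
C7: sp3
C8: sp3
C9: sp3
C2, C3, C5, C6 → 4 sp2 carbons.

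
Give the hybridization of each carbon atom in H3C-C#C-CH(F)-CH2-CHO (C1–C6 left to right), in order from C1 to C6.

C1 is sp3: 4 σ bonds, 4 electron-density regions.
C2 has 2 σ bonds, plus two π bonds: steric number 2 → sp.
C3 carries 2 σ bonds, plus two π bonds, giving a steric number of 2, so it is sp.
C4: 4 σ bonds — 4 electron domains, sp3.
C5 carries 4 σ bonds, giving a steric number of 4, so it is sp3.
C6 is sp2: 3 σ bonds, plus one π bond, 3 electron-density regions.

C1 sp3, C2 sp, C3 sp, C4 sp3, C5 sp3, C6 sp2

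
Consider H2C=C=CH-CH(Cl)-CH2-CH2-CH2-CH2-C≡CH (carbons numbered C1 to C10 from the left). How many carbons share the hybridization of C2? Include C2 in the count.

3

C2 is sp (two π bonds).
C1: sp2
C2: sp ✓
C3: sp2
C4: sp3
C5: sp3
C6: sp3
C7: sp3
C8: sp3
C9: sp ✓
C10: sp ✓
3 carbons are sp.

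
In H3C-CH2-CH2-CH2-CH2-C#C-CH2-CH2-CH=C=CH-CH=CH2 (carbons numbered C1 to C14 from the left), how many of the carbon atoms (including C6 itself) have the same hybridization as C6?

3

C6 is sp (two π bonds).
C1: sp3
C2: sp3
C3: sp3
C4: sp3
C5: sp3
C6: sp ✓
C7: sp ✓
C8: sp3
C9: sp3
C10: sp2
C11: sp ✓
C12: sp2
C13: sp2
C14: sp2
3 carbons are sp.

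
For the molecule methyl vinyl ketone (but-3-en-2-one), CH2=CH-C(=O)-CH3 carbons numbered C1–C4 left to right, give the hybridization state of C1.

C1: 3 σ bonds, plus one π bond; 3 regions of electron density → sp2.

sp2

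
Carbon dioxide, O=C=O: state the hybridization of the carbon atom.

Two σ bonds, two π bonds → steric number 2 → sp.

sp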